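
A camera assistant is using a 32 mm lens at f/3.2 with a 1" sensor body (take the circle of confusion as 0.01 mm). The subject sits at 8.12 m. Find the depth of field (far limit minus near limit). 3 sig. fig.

Hyperfocal distance H = f²/(N·c) + f = 32²/(3.2 × 0.01) + 32 = 1024/0.032 + 32 ≈ 32032.0 mm ≈ 32.03 m.
Near limit Dn = s·(H − f)/(H + s − 2f) = 8120 × (32032.0 − 32) / (32032.0 + 8120 − 2 × 32) = 8120 × 32000.0 / 40088.0 ≈ 6481.7 mm.
Far limit Df = s·(H − f)/(H − s) = 8120 × (32032.0 − 32) / (32032.0 − 8120) = 8120 × 32000.0 / 23912.0 ≈ 10866.5 mm.
Depth of field = Df − Dn = 10866.5 − 6481.7 ≈ 4384.8 mm ≈ 4.38 m.

4.38 m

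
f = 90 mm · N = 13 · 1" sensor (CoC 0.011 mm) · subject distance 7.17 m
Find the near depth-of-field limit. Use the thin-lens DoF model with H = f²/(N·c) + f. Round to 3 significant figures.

6.37 m

Hyperfocal distance H = f²/(N·c) + f = 90²/(13 × 0.011) + 90 = 8100/0.143 + 90 ≈ 56733.4 mm ≈ 56.73 m.
Near limit Dn = s·(H − f)/(H + s − 2f) = 7170 × (56733.4 − 90) / (56733.4 + 7170 − 2 × 90) = 7170 × 56643.4 / 63723.4 ≈ 6373.4 mm ≈ 6.37 m.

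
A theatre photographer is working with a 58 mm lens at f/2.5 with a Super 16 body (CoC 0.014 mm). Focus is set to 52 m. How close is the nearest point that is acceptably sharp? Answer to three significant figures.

Hyperfocal distance H = f²/(N·c) + f = 58²/(2.5 × 0.014) + 58 = 3364/0.035 + 58 ≈ 96172.3 mm ≈ 96.17 m.
Near limit Dn = s·(H − f)/(H + s − 2f) = 52000 × (96172.3 − 58) / (96172.3 + 52000 − 2 × 58) = 52000 × 96114.3 / 148056.3 ≈ 33757 mm ≈ 33.8 m.

33.8 m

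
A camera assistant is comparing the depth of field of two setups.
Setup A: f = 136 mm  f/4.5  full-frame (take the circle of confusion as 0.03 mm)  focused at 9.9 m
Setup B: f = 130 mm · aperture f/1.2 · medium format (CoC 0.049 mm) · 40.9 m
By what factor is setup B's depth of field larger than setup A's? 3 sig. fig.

8.35

Setup A: H = 136²/(4.5×0.03) + 136 ≈ 137143.4 mm; DoF = Df − Dn = 10659.7 − 9241.4 ≈ 1418.3 mm.
Setup B: H = 130²/(1.2×0.049) + 130 ≈ 287545.0 mm; DoF = Df − Dn = 47661 − 35819 ≈ 11842 mm.
Ratio = 11842 / 1418.3 ≈ 8.35.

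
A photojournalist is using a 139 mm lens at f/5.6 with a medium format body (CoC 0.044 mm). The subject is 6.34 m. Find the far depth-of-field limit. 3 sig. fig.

Hyperfocal distance H = f²/(N·c) + f = 139²/(5.6 × 0.044) + 139 = 19321/0.2464 + 139 ≈ 78552.1 mm ≈ 78.55 m.
Far limit Df = s·(H − f)/(H − s) = 6340 × (78552.1 − 139) / (78552.1 − 6340) = 6340 × 78413.1 / 72212.1 ≈ 6884.4 mm ≈ 6.88 m.

6.88 m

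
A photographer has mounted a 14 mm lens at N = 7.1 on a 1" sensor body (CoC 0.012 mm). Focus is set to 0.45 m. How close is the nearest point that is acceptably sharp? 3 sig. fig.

378 mm

Hyperfocal distance H = f²/(N·c) + f = 14²/(7.1 × 0.012) + 14 = 196/0.0852 + 14 ≈ 2314.5 mm ≈ 2.314 m.
Near limit Dn = s·(H − f)/(H + s − 2f) = 450 × (2314.5 − 14) / (2314.5 + 450 − 2 × 14) = 450 × 2300.5 / 2736.5 ≈ 378.30 mm.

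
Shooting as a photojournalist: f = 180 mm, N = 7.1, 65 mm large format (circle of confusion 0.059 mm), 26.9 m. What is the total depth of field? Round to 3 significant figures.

21.1 m

Hyperfocal distance H = f²/(N·c) + f = 180²/(7.1 × 0.059) + 180 = 32400/0.4189 + 180 ≈ 77525.4 mm ≈ 77.53 m.
Near limit Dn = s·(H − f)/(H + s − 2f) = 26900 × (77525.4 − 180) / (77525.4 + 26900 − 2 × 180) = 26900 × 77345.4 / 104065.4 ≈ 19993 mm.
Far limit Df = s·(H − f)/(H − s) = 26900 × (77525.4 − 180) / (77525.4 − 26900) = 26900 × 77345.4 / 50625.4 ≈ 41098 mm.
Depth of field = Df − Dn = 41098 − 19993 ≈ 21105 mm ≈ 21.1 m.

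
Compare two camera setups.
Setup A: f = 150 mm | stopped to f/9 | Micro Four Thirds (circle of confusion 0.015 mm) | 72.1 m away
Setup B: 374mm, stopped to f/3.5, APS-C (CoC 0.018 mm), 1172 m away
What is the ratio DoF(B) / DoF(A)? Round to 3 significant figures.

Setup A: H = 150²/(9×0.015) + 150 ≈ 166816.7 mm; DoF = Df − Dn = 126870 − 50360 ≈ 76510 mm.
Setup B: H = 374²/(3.5×0.018) + 374 ≈ 2220628.0 mm; DoF = Df − Dn = 2481469 − 767167 ≈ 1714302 mm.
Ratio = 1714302 / 76510 ≈ 22.4.

22.4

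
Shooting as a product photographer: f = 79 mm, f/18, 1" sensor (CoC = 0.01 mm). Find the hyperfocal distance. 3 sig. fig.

Hyperfocal distance H = f²/(N·c) + f = 79²/(18 × 0.01) + 79 = 6241/0.18 + 79 ≈ 34751.2 mm ≈ 34.8 m.

34.8 m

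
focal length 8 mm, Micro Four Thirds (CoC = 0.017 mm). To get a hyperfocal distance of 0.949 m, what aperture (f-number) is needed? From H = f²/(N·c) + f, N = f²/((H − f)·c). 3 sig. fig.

Rearrange H = f²/(N·c) + f for N: N = f² / ((H − f)·c).
N = 8² / ((949 − 8) × 0.017) = 64 / 16.00 ≈ 4.

f/4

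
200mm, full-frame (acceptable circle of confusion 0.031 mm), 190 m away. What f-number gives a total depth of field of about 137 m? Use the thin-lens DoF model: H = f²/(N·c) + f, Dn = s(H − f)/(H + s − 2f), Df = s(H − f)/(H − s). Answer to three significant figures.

Write h = H − f = f²/(N·c). The thin-lens limits are Dn = s·h/(h + (s−f)) and Df = s·h/(h − (s−f)), so DoF = Df − Dn = 2·s·(s−f)·h / (h² − (s−f)²).
That is a quadratic in h: DoF·h² − 2·s·(s−f)·h − DoF·(s−f)² = 0 ⇒ h = (s−f)·(s + √(s² + DoF²)) / DoF = 189800 × (190000 + √(190000² + 137000²)) / 137000 = 189800 × (190000 + 234241) / 137000 ≈ 587745 mm.
Then N = f²/(c·h) = 200² / (0.031 × 587745) = 40000 / 18220 ≈ 2.20.

f/2.20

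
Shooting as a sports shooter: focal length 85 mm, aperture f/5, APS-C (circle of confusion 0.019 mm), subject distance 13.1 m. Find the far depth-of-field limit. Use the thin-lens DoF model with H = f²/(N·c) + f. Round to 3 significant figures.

15.8 m

Hyperfocal distance H = f²/(N·c) + f = 85²/(5 × 0.019) + 85 = 7225/0.095 + 85 ≈ 76137.6 mm ≈ 76.14 m.
Far limit Df = s·(H − f)/(H − s) = 13100 × (76137.6 − 85) / (76137.6 − 13100) = 13100 × 76052.6 / 63037.6 ≈ 15805 mm ≈ 15.8 m.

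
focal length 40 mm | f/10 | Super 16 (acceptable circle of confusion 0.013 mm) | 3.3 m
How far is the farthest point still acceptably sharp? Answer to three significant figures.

4.49 m

Hyperfocal distance H = f²/(N·c) + f = 40²/(10 × 0.013) + 40 = 1600/0.13 + 40 ≈ 12347.7 mm ≈ 12.35 m.
Far limit Df = s·(H − f)/(H − s) = 3300 × (12347.7 − 40) / (12347.7 − 3300) = 3300 × 12307.7 / 9047.7 ≈ 4489.0 mm ≈ 4.49 m.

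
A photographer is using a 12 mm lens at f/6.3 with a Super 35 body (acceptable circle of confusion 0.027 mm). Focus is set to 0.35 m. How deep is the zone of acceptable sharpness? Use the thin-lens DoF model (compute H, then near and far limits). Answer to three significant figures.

Hyperfocal distance H = f²/(N·c) + f = 12²/(6.3 × 0.027) + 12 = 144/0.1701 + 12 ≈ 858.6 mm ≈ 0.859 m.
Near limit Dn = s·(H − f)/(H + s − 2f) = 350 × (858.6 − 12) / (858.6 + 350 − 2 × 12) = 350 × 846.6 / 1184.6 ≈ 250.13 mm.
Far limit Df = s·(H − f)/(H − s) = 350 × (858.6 − 12) / (858.6 − 350) = 350 × 846.6 / 508.6 ≈ 582.62 mm.
Depth of field = Df − Dn = 582.62 − 250.13 ≈ 332.49 mm.

332 mm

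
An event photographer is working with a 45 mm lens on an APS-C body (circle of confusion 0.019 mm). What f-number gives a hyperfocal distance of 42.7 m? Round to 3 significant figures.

Rearrange H = f²/(N·c) + f for N: N = f² / ((H − f)·c).
N = 45² / ((42700 − 45) × 0.019) = 2025 / 810.4 ≈ 2.50.

f/2.50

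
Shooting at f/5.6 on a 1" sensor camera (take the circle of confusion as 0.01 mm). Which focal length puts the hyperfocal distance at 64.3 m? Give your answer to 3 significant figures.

60.0 mm

From H = f²/(N·c) + f, with f ≪ H: f ≈ √(H·N·c) = √(64300 × 5.6 × 0.01) = √3600.8 ≈ 60.01 mm.
The +f correction barely moves this — solving exactly, f² + N·c·f − N·c·H = 0 ⇒ f = (−N·c + √((N·c)² + 4·N·c·H))/2 = (−0.056 + √14403)/2 ≈ 59.979 mm, so f ≈ 60.0 mm.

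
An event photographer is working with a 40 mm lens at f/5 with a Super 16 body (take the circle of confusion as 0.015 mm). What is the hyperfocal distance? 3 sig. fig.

21.4 m

Hyperfocal distance H = f²/(N·c) + f = 40²/(5 × 0.015) + 40 = 1600/0.075 + 40 ≈ 21373.3 mm ≈ 21.4 m.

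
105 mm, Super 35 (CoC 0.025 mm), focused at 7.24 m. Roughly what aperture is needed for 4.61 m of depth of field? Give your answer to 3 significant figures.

f/18

Write h = H − f = f²/(N·c). The thin-lens limits are Dn = s·h/(h + (s−f)) and Df = s·h/(h − (s−f)), so DoF = Df − Dn = 2·s·(s−f)·h / (h² − (s−f)²).
That is a quadratic in h: DoF·h² − 2·s·(s−f)·h − DoF·(s−f)² = 0 ⇒ h = (s−f)·(s + √(s² + DoF²)) / DoF = 7135 × (7240 + √(7240² + 4610²)) / 4610 = 7135 × (7240 + 8583.11) / 4610 ≈ 24490 mm.
Then N = f²/(c·h) = 105² / (0.025 × 24490) = 11025 / 612.24 ≈ 18.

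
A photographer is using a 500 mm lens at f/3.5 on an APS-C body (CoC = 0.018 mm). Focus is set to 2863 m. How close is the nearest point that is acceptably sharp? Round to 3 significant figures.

Hyperfocal distance H = f²/(N·c) + f = 500²/(3.5 × 0.018) + 500 = 250000/0.063 + 500 ≈ 3968754.0 mm ≈ 3969 m.
Near limit Dn = s·(H − f)/(H + s − 2f) = 2863000 × (3968754.0 − 500) / (3968754.0 + 2863000 − 2 × 500) = 2863000 × 3968254.0 / 6830754.0 ≈ 1663229 mm ≈ 1660 m.

1660 m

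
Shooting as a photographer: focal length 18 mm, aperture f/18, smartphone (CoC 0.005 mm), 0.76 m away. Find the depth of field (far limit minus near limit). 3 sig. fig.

Hyperfocal distance H = f²/(N·c) + f = 18²/(18 × 0.005) + 18 = 324/0.09 + 18 ≈ 3618.0 mm ≈ 3.618 m.
Near limit Dn = s·(H − f)/(H + s − 2f) = 760 × (3618.0 − 18) / (3618.0 + 760 − 2 × 18) = 760 × 3600.0 / 4342.0 ≈ 630.12 mm.
Far limit Df = s·(H − f)/(H − s) = 760 × (3618.0 − 18) / (3618.0 − 760) = 760 × 3600.0 / 2858.0 ≈ 957.31 mm.
Depth of field = Df − Dn = 957.31 − 630.12 ≈ 327.19 mm.

327 mm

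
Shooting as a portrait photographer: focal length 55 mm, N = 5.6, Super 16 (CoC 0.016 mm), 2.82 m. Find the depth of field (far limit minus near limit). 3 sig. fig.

Hyperfocal distance H = f²/(N·c) + f = 55²/(5.6 × 0.016) + 55 = 3025/0.0896 + 55 ≈ 33816.2 mm ≈ 33.82 m.
Near limit Dn = s·(H − f)/(H + s − 2f) = 2820 × (33816.2 − 55) / (33816.2 + 2820 − 2 × 55) = 2820 × 33761.2 / 36526.2 ≈ 2606.53 mm.
Far limit Df = s·(H − f)/(H − s) = 2820 × (33816.2 − 55) / (33816.2 − 2820) = 2820 × 33761.2 / 30996.2 ≈ 3071.56 mm.
Depth of field = Df − Dn = 3071.56 − 2606.53 ≈ 465.03 mm.

465 mm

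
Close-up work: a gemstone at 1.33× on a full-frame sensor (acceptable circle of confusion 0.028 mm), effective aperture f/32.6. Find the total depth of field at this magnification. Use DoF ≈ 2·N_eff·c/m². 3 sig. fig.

At magnification m, DoF ≈ 2·N_eff·c/m² = 2 × 32.6 × 0.028 / 1.33² = 1.826 / 1.769 ≈ 1.03 mm.

1.03 mm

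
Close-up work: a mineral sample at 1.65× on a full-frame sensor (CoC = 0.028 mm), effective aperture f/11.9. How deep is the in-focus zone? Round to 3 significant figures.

0.245 mm

At magnification m, DoF ≈ 2·N_eff·c/m² = 2 × 11.9 × 0.028 / 1.65² = 0.6664 / 2.722 ≈ 0.245 mm.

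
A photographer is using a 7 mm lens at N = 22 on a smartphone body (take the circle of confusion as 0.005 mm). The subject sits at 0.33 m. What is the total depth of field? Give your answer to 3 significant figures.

Hyperfocal distance H = f²/(N·c) + f = 7²/(22 × 0.005) + 7 = 49/0.11 + 7 ≈ 452.5 mm ≈ 0.452 m.
Near limit Dn = s·(H − f)/(H + s − 2f) = 330 × (452.5 − 7) / (452.5 + 330 − 2 × 7) = 330 × 445.5 / 768.5 ≈ 191.3 mm.
Far limit Df = s·(H − f)/(H − s) = 330 × (452.5 − 7) / (452.5 − 330) = 330 × 445.5 / 122.5 ≈ 1200.4 mm.
Depth of field = Df − Dn = 1200.4 − 191.3 ≈ 1009.1 mm ≈ 1.01 m.

1.01 m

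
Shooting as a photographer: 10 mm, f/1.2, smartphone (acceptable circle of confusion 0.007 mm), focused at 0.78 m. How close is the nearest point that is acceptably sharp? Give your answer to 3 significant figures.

Hyperfocal distance H = f²/(N·c) + f = 10²/(1.2 × 0.007) + 10 = 100/0.0084 + 10 ≈ 11914.8 mm ≈ 11.91 m.
Near limit Dn = s·(H − f)/(H + s − 2f) = 780 × (11914.8 − 10) / (11914.8 + 780 − 2 × 10) = 780 × 11904.8 / 12674.8 ≈ 732.61 mm ≈ 0.733 m.

0.733 m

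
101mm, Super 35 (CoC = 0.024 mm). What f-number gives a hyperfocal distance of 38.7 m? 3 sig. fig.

f/11

Rearrange H = f²/(N·c) + f for N: N = f² / ((H − f)·c).
N = 101² / ((38700 − 101) × 0.024) = 10201 / 926.4 ≈ 11.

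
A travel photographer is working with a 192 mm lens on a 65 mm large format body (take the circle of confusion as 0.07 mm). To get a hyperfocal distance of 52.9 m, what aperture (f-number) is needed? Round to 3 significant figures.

Rearrange H = f²/(N·c) + f for N: N = f² / ((H − f)·c).
N = 192² / ((52900 − 192) × 0.07) = 36864 / 3690 ≈ 9.99.

f/9.99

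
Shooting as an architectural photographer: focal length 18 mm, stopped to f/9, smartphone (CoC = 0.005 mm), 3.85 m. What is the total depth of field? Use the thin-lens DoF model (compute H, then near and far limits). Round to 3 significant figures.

Hyperfocal distance H = f²/(N·c) + f = 18²/(9 × 0.005) + 18 = 324/0.045 + 18 ≈ 7218.0 mm ≈ 7.218 m.
Near limit Dn = s·(H − f)/(H + s − 2f) = 3850 × (7218.0 − 18) / (7218.0 + 3850 − 2 × 18) = 3850 × 7200.0 / 11032.0 ≈ 2512.7 mm.
Far limit Df = s·(H − f)/(H − s) = 3850 × (7218.0 − 18) / (7218.0 − 3850) = 3850 × 7200.0 / 3368.0 ≈ 8230.4 mm.
Depth of field = Df − Dn = 8230.4 − 2512.7 ≈ 5717.7 mm ≈ 5.72 m.

5.72 m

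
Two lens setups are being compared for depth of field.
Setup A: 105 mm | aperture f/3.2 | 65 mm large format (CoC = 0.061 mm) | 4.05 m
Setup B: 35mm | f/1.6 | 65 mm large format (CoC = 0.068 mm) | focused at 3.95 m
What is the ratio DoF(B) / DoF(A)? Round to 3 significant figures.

Setup A: H = 105²/(3.2×0.061) + 105 ≈ 56585.5 mm; DoF = Df − Dn = 4354.12 − 3785.59 ≈ 568.53 mm.
Setup B: H = 35²/(1.6×0.068) + 35 ≈ 11294.2 mm; DoF = Df − Dn = 6055.6 − 2930.9 ≈ 3124.7 mm.
Ratio = 3124.7 / 568.53 ≈ 5.50.

5.50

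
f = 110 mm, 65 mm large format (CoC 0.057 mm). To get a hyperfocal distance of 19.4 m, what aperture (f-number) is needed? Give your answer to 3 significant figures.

f/11

Rearrange H = f²/(N·c) + f for N: N = f² / ((H − f)·c).
N = 110² / ((19400 − 110) × 0.057) = 12100 / 1100 ≈ 11.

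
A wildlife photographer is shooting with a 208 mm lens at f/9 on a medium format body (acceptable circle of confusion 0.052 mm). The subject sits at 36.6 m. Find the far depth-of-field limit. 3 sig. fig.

Hyperfocal distance H = f²/(N·c) + f = 208²/(9 × 0.052) + 208 = 43264/0.468 + 208 ≈ 92652.4 mm ≈ 92.65 m.
Far limit Df = s·(H − f)/(H − s) = 36600 × (92652.4 − 208) / (92652.4 − 36600) = 36600 × 92444.4 / 56052.4 ≈ 60363 mm ≈ 60.4 m.

60.4 m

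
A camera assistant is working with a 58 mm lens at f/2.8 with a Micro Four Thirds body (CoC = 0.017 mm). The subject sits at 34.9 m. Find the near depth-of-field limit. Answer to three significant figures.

23.4 m

Hyperfocal distance H = f²/(N·c) + f = 58²/(2.8 × 0.017) + 58 = 3364/0.0476 + 58 ≈ 70730.3 mm ≈ 70.73 m.
Near limit Dn = s·(H − f)/(H + s − 2f) = 34900 × (70730.3 − 58) / (70730.3 + 34900 − 2 × 58) = 34900 × 70672.3 / 105514.3 ≈ 23376 mm ≈ 23.4 m.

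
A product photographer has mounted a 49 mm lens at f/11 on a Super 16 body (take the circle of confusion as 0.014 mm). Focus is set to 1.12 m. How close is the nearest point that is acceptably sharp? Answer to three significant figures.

Hyperfocal distance H = f²/(N·c) + f = 49²/(11 × 0.014) + 49 = 2401/0.154 + 49 ≈ 15639.9 mm ≈ 15.64 m.
Near limit Dn = s·(H − f)/(H + s − 2f) = 1120 × (15639.9 − 49) / (15639.9 + 1120 − 2 × 49) = 1120 × 15590.9 / 16661.9 ≈ 1048.0 mm ≈ 1.05 m.

1.05 m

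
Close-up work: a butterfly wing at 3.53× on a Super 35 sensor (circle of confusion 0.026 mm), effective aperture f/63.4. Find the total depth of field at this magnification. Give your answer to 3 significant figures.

At magnification m, DoF ≈ 2·N_eff·c/m² = 2 × 63.4 × 0.026 / 3.53² = 3.297 / 12.46 ≈ 0.265 mm.

0.265 mm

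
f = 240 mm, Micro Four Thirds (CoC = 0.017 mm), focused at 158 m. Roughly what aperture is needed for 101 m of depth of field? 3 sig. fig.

Write h = H − f = f²/(N·c). The thin-lens limits are Dn = s·h/(h + (s−f)) and Df = s·h/(h − (s−f)), so DoF = Df − Dn = 2·s·(s−f)·h / (h² − (s−f)²).
That is a quadratic in h: DoF·h² − 2·s·(s−f)·h − DoF·(s−f)² = 0 ⇒ h = (s−f)·(s + √(s² + DoF²)) / DoF = 157760 × (158000 + √(158000² + 101000²)) / 101000 = 157760 × (158000 + 187523) / 101000 ≈ 539701 mm.
Then N = f²/(c·h) = 240² / (0.017 × 539701) = 57600 / 9174.9 ≈ 6.28.

f/6.28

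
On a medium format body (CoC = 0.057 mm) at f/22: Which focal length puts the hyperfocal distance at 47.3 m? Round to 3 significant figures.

From H = f²/(N·c) + f, with f ≪ H: f ≈ √(H·N·c) = √(47300 × 22 × 0.057) = √59314 ≈ 243.5 mm.
Exact: f² + N·c·f − N·c·H = 0 ⇒ f = (−N·c + √((N·c)² + 4·N·c·H))/2 = (−1.254 + √237258)/2 ≈ 242.92 mm ≈ 243 mm.

243 mm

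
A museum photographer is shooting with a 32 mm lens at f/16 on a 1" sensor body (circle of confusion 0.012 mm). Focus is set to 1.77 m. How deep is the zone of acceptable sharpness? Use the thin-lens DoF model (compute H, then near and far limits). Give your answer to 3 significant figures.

Hyperfocal distance H = f²/(N·c) + f = 32²/(16 × 0.012) + 32 = 1024/0.192 + 32 ≈ 5365.3 mm ≈ 5.365 m.
Near limit Dn = s·(H − f)/(H + s − 2f) = 1770 × (5365.3 − 32) / (5365.3 + 1770 − 2 × 32) = 1770 × 5333.3 / 7071.3 ≈ 1335.0 mm.
Far limit Df = s·(H − f)/(H − s) = 1770 × (5365.3 − 32) / (5365.3 − 1770) = 1770 × 5333.3 / 3595.3 ≈ 2625.6 mm.
Depth of field = Df − Dn = 2625.6 − 1335.0 ≈ 1290.6 mm ≈ 1.29 m.

1.29 m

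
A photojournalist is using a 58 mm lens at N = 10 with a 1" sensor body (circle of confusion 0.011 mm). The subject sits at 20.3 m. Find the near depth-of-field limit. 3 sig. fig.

12.2 m

Hyperfocal distance H = f²/(N·c) + f = 58²/(10 × 0.011) + 58 = 3364/0.11 + 58 ≈ 30639.8 mm ≈ 30.64 m.
Near limit Dn = s·(H − f)/(H + s − 2f) = 20300 × (30639.8 − 58) / (30639.8 + 20300 − 2 × 58) = 20300 × 30581.8 / 50823.8 ≈ 12215 mm ≈ 12.2 m.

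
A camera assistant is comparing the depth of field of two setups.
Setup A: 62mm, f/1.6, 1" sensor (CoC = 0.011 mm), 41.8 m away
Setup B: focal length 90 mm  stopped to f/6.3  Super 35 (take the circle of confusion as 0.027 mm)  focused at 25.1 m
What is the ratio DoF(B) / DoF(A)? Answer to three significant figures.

Setup A: H = 62²/(1.6×0.011) + 62 ≈ 218471.1 mm; DoF = Df − Dn = 51675 − 35094 ≈ 16581 mm.
Setup B: H = 90²/(6.3×0.027) + 90 ≈ 47709.0 mm; DoF = Df − Dn = 52865 − 16457 ≈ 36408 mm.
Ratio = 36408 / 16581 ≈ 2.20.

2.20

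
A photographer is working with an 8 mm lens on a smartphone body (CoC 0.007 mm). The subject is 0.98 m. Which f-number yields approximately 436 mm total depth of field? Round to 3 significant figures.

Write h = H − f = f²/(N·c). The thin-lens limits are Dn = s·h/(h + (s−f)) and Df = s·h/(h − (s−f)), so DoF = Df − Dn = 2·s·(s−f)·h / (h² − (s−f)²).
That is a quadratic in h: DoF·h² − 2·s·(s−f)·h − DoF·(s−f)² = 0 ⇒ h = (s−f)·(s + √(s² + DoF²)) / DoF = 972 × (980 + √(980² + 436²)) / 436 = 972 × (980 + 1072.61) / 436 ≈ 4576.0 mm.
Then N = f²/(c·h) = 8² / (0.007 × 4576.0) = 64 / 32.032 ≈ 2.00.

f/2.00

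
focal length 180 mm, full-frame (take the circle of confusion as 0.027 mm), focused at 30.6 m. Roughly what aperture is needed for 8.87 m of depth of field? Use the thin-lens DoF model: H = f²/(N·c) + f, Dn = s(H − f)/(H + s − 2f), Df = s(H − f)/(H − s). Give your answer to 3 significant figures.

f/5.60

Write h = H − f = f²/(N·c). The thin-lens limits are Dn = s·h/(h + (s−f)) and Df = s·h/(h − (s−f)), so DoF = Df − Dn = 2·s·(s−f)·h / (h² − (s−f)²).
That is a quadratic in h: DoF·h² − 2·s·(s−f)·h − DoF·(s−f)² = 0 ⇒ h = (s−f)·(s + √(s² + DoF²)) / DoF = 30420 × (30600 + √(30600² + 8870²)) / 8870 = 30420 × (30600 + 31859.6) / 8870 ≈ 214208 mm.
Then N = f²/(c·h) = 180² / (0.027 × 214208) = 32400 / 5783.6 ≈ 5.60.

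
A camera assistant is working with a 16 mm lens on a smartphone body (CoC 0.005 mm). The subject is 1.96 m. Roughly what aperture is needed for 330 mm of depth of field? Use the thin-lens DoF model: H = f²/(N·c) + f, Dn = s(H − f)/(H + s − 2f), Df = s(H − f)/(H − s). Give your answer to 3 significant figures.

Write h = H − f = f²/(N·c). The thin-lens limits are Dn = s·h/(h + (s−f)) and Df = s·h/(h − (s−f)), so DoF = Df − Dn = 2·s·(s−f)·h / (h² − (s−f)²).
That is a quadratic in h: DoF·h² − 2·s·(s−f)·h − DoF·(s−f)² = 0 ⇒ h = (s−f)·(s + √(s² + DoF²)) / DoF = 1944 × (1960 + √(1960² + 330²)) / 330 = 1944 × (1960 + 1987.59) / 330 ≈ 23255 mm.
Then N = f²/(c·h) = 16² / (0.005 × 23255) = 256 / 116.27 ≈ 2.20.

f/2.20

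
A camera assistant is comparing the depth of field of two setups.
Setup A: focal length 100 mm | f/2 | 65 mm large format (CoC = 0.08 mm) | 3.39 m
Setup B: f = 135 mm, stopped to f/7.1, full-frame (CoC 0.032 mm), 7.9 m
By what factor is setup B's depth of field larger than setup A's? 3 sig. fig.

Setup A: H = 100²/(2×0.08) + 100 ≈ 62600.0 mm; DoF = Df − Dn = 3578.37 − 3220.47 ≈ 357.90 mm.
Setup B: H = 135²/(7.1×0.032) + 135 ≈ 80350.7 mm; DoF = Df − Dn = 8746.7 − 7202.8 ≈ 1543.9 mm.
Ratio = 1543.9 / 357.90 ≈ 4.31.

4.31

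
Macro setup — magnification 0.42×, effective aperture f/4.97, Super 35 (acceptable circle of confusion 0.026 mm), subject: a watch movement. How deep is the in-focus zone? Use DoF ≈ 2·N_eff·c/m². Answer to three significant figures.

At magnification m, DoF ≈ 2·N_eff·c/m² = 2 × 4.97 × 0.026 / 0.42² = 0.2584 / 0.1764 ≈ 1.47 mm.

1.47 mm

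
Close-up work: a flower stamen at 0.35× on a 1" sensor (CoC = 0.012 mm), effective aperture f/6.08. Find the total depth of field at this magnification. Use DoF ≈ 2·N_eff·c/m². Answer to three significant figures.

At magnification m, DoF ≈ 2·N_eff·c/m² = 2 × 6.08 × 0.012 / 0.35² = 0.1459 / 0.1225 ≈ 1.19 mm.

1.19 mm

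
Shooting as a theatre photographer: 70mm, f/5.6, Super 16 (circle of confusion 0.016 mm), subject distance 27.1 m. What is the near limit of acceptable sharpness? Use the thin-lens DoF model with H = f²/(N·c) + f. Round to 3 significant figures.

18.1 m

Hyperfocal distance H = f²/(N·c) + f = 70²/(5.6 × 0.016) + 70 = 4900/0.0896 + 70 ≈ 54757.5 mm ≈ 54.76 m.
Near limit Dn = s·(H − f)/(H + s − 2f) = 27100 × (54757.5 − 70) / (54757.5 + 27100 − 2 × 70) = 27100 × 54687.5 / 81717.5 ≈ 18136 mm ≈ 18.1 m.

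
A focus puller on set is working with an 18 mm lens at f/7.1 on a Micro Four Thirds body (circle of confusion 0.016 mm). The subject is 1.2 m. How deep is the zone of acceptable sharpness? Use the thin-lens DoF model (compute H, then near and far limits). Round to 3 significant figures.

1.20 m

Hyperfocal distance H = f²/(N·c) + f = 18²/(7.1 × 0.016) + 18 = 324/0.1136 + 18 ≈ 2870.1 mm ≈ 2.870 m.
Near limit Dn = s·(H − f)/(H + s − 2f) = 1200 × (2870.1 − 18) / (2870.1 + 1200 − 2 × 18) = 1200 × 2852.1 / 4034.1 ≈ 848.4 mm.
Far limit Df = s·(H − f)/(H − s) = 1200 × (2870.1 − 18) / (2870.1 − 1200) = 1200 × 2852.1 / 1670.1 ≈ 2049.3 mm.
Depth of field = Df − Dn = 2049.3 − 848.4 ≈ 1200.9 mm ≈ 1.20 m.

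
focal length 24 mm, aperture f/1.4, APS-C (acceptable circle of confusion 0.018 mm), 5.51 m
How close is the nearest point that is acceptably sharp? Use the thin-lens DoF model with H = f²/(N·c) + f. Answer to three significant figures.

Hyperfocal distance H = f²/(N·c) + f = 24²/(1.4 × 0.018) + 24 = 576/0.0252 + 24 ≈ 22881.1 mm ≈ 22.88 m.
Near limit Dn = s·(H − f)/(H + s − 2f) = 5510 × (22881.1 − 24) / (22881.1 + 5510 − 2 × 24) = 5510 × 22857.1 / 28343.1 ≈ 4443.5 mm ≈ 4.44 m.

4.44 m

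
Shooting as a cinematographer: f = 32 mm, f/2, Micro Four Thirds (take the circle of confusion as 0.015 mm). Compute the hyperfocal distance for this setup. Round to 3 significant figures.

34.2 m

Hyperfocal distance H = f²/(N·c) + f = 32²/(2 × 0.015) + 32 = 1024/0.03 + 32 ≈ 34165.3 mm ≈ 34.2 m.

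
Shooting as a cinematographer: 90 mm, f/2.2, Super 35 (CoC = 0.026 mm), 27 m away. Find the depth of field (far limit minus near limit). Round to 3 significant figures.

Hyperfocal distance H = f²/(N·c) + f = 90²/(2.2 × 0.026) + 90 = 8100/0.0572 + 90 ≈ 141698.4 mm ≈ 141.7 m.
Near limit Dn = s·(H − f)/(H + s − 2f) = 27000 × (141698.4 − 90) / (141698.4 + 27000 − 2 × 90) = 27000 × 141608.4 / 168518.4 ≈ 22688 mm.
Far limit Df = s·(H − f)/(H − s) = 27000 × (141698.4 − 90) / (141698.4 − 27000) = 27000 × 141608.4 / 114698.4 ≈ 33335 mm.
Depth of field = Df − Dn = 33335 − 22688 ≈ 10647 mm ≈ 10.6 m.

10.6 m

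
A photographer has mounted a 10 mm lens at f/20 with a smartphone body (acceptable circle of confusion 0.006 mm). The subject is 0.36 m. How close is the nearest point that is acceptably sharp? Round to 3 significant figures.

254 mm

Hyperfocal distance H = f²/(N·c) + f = 10²/(20 × 0.006) + 10 = 100/0.12 + 10 ≈ 843.3 mm ≈ 0.843 m.
Near limit Dn = s·(H − f)/(H + s − 2f) = 360 × (843.3 − 10) / (843.3 + 360 − 2 × 10) = 360 × 833.3 / 1183.3 ≈ 253.52 mm.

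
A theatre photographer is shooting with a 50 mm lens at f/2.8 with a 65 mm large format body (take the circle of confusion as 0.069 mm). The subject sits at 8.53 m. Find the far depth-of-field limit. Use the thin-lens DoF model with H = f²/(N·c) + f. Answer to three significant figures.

24.7 m

Hyperfocal distance H = f²/(N·c) + f = 50²/(2.8 × 0.069) + 50 = 2500/0.1932 + 50 ≈ 12990.0 mm ≈ 12.99 m.
Far limit Df = s·(H − f)/(H − s) = 8530 × (12990.0 − 50) / (12990.0 − 8530) = 8530 × 12940.0 / 4460.0 ≈ 24749 mm ≈ 24.7 m.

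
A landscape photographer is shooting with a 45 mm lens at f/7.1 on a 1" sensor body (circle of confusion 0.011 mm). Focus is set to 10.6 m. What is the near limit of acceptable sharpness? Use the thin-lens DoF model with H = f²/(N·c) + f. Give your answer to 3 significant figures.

7.53 m

Hyperfocal distance H = f²/(N·c) + f = 45²/(7.1 × 0.011) + 45 = 2025/0.0781 + 45 ≈ 25973.3 mm ≈ 25.97 m.
Near limit Dn = s·(H − f)/(H + s − 2f) = 10600 × (25973.3 − 45) / (25973.3 + 10600 − 2 × 45) = 10600 × 25928.3 / 36483.3 ≈ 7533.3 mm ≈ 7.53 m.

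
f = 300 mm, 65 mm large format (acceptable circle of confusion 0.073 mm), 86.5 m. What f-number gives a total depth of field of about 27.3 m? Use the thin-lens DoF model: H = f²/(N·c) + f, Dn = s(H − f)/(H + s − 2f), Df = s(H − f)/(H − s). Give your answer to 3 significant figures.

Write h = H − f = f²/(N·c). The thin-lens limits are Dn = s·h/(h + (s−f)) and Df = s·h/(h − (s−f)), so DoF = Df − Dn = 2·s·(s−f)·h / (h² − (s−f)²).
That is a quadratic in h: DoF·h² − 2·s·(s−f)·h − DoF·(s−f)² = 0 ⇒ h = (s−f)·(s + √(s² + DoF²)) / DoF = 86200 × (86500 + √(86500² + 27300²)) / 27300 = 86200 × (86500 + 90705.8) / 27300 ≈ 559529 mm.
Then N = f²/(c·h) = 300² / (0.073 × 559529) = 90000 / 40846 ≈ 2.20.

f/2.20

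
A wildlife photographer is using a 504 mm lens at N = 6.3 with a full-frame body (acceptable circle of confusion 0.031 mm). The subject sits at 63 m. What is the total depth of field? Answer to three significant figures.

Hyperfocal distance H = f²/(N·c) + f = 504²/(6.3 × 0.031) + 504 = 254016/0.1953 + 504 ≈ 1301149.2 mm ≈ 1301 m.
Near limit Dn = s·(H − f)/(H + s − 2f) = 63000 × (1301149.2 − 504) / (1301149.2 + 63000 − 2 × 504) = 63000 × 1300645.2 / 1363141.2 ≈ 60111.6 mm.
Far limit Df = s·(H − f)/(H − s) = 63000 × (1301149.2 − 504) / (1301149.2 − 63000) = 63000 × 1300645.2 / 1238149.2 ≈ 66179.9 mm.
Depth of field = Df − Dn = 66179.9 − 60111.6 ≈ 6068.3 mm ≈ 6.07 m.

6.07 m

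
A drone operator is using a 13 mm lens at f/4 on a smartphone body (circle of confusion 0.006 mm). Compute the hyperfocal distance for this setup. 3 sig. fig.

Hyperfocal distance H = f²/(N·c) + f = 13²/(4 × 0.006) + 13 = 169/0.024 + 13 ≈ 7054.7 mm ≈ 7.05 m.

7.05 m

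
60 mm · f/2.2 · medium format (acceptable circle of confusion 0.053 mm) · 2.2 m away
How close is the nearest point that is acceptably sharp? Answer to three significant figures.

2.06 m

Hyperfocal distance H = f²/(N·c) + f = 60²/(2.2 × 0.053) + 60 = 3600/0.1166 + 60 ≈ 30934.8 mm ≈ 30.93 m.
Near limit Dn = s·(H − f)/(H + s − 2f) = 2200 × (30934.8 − 60) / (30934.8 + 2200 − 2 × 60) = 2200 × 30874.8 / 33014.8 ≈ 2057.4 mm ≈ 2.06 m.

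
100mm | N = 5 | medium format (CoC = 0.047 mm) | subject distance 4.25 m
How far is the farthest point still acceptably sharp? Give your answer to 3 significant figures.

4.71 m

Hyperfocal distance H = f²/(N·c) + f = 100²/(5 × 0.047) + 100 = 10000/0.235 + 100 ≈ 42653.2 mm ≈ 42.65 m.
Far limit Df = s·(H − f)/(H − s) = 4250 × (42653.2 − 100) / (42653.2 − 4250) = 4250 × 42553.2 / 38403.2 ≈ 4709.3 mm ≈ 4.71 m.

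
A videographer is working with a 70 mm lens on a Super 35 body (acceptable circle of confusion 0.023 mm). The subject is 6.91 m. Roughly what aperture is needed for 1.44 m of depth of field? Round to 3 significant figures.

f/3.21

Write h = H − f = f²/(N·c). The thin-lens limits are Dn = s·h/(h + (s−f)) and Df = s·h/(h − (s−f)), so DoF = Df − Dn = 2·s·(s−f)·h / (h² − (s−f)²).
That is a quadratic in h: DoF·h² − 2·s·(s−f)·h − DoF·(s−f)² = 0 ⇒ h = (s−f)·(s + √(s² + DoF²)) / DoF = 6840 × (6910 + √(6910² + 1440²)) / 1440 = 6840 × (6910 + 7058.45) / 1440 ≈ 66350 mm.
Then N = f²/(c·h) = 70² / (0.023 × 66350) = 4900 / 1526.1 ≈ 3.21.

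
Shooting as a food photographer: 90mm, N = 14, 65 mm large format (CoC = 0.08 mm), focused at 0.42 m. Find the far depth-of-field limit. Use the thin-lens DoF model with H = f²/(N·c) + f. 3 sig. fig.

440 mm

Hyperfocal distance H = f²/(N·c) + f = 90²/(14 × 0.08) + 90 = 8100/1.12 + 90 ≈ 7322.1 mm ≈ 7.322 m.
Far limit Df = s·(H − f)/(H − s) = 420 × (7322.1 − 90) / (7322.1 − 420) = 420 × 7232.1 / 6902.1 ≈ 440.08 mm.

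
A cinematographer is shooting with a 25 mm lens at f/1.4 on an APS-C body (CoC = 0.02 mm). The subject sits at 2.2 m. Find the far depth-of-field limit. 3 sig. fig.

Hyperfocal distance H = f²/(N·c) + f = 25²/(1.4 × 0.02) + 25 = 625/0.028 + 25 ≈ 22346.4 mm ≈ 22.35 m.
Far limit Df = s·(H − f)/(H − s) = 2200 × (22346.4 − 25) / (22346.4 − 2200) = 2200 × 22321.4 / 20146.4 ≈ 2437.5 mm ≈ 2.44 m.

2.44 m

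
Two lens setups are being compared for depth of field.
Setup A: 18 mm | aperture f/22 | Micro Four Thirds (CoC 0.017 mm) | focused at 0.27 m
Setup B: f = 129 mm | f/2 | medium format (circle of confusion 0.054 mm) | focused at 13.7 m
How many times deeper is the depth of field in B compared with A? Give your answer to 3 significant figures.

Setup A: H = 18²/(22×0.017) + 18 ≈ 884.3 mm; DoF = Df − Dn = 380.76 − 209.16 ≈ 171.60 mm.
Setup B: H = 129²/(2×0.054) + 129 ≈ 154212.3 mm; DoF = Df − Dn = 15023.2 − 12591.0 ≈ 2432.2 mm.
Ratio = 2432.2 / 171.60 ≈ 14.2.

14.2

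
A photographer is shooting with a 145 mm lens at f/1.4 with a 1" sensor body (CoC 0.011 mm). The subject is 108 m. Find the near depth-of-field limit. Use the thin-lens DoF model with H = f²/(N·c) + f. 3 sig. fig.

Hyperfocal distance H = f²/(N·c) + f = 145²/(1.4 × 0.011) + 145 = 21025/0.0154 + 145 ≈ 1365404.7 mm ≈ 1365 m.
Near limit Dn = s·(H − f)/(H + s − 2f) = 108000 × (1365404.7 − 145) / (1365404.7 + 108000 − 2 × 145) = 108000 × 1365259.7 / 1473114.7 ≈ 100093 mm ≈ 100 m.

100 m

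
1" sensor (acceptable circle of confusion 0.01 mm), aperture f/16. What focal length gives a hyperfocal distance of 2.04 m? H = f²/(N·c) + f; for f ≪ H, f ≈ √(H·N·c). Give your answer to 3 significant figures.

From H = f²/(N·c) + f, with f ≪ H: f ≈ √(H·N·c) = √(2040 × 16 × 0.01) = √326.40 ≈ 18.07 mm.
Exact: f² + N·c·f − N·c·H = 0 ⇒ f = (−N·c + √((N·c)² + 4·N·c·H))/2 = (−0.16 + √1305.6)/2 ≈ 17.987 mm ≈ 18.0 mm.

18.0 mm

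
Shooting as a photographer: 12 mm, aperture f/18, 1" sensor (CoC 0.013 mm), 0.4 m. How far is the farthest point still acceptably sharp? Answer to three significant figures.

Hyperfocal distance H = f²/(N·c) + f = 12²/(18 × 0.013) + 12 = 144/0.234 + 12 ≈ 627.4 mm ≈ 0.627 m.
Far limit Df = s·(H − f)/(H − s) = 400 × (627.4 − 12) / (627.4 − 400) = 400 × 615.4 / 227.4 ≈ 1082.5 mm ≈ 1.08 m.

1.08 m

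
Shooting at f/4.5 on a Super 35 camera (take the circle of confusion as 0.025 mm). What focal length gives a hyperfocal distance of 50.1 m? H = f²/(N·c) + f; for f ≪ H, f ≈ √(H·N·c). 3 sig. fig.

75.0 mm

From H = f²/(N·c) + f, with f ≪ H: f ≈ √(H·N·c) = √(50100 × 4.5 × 0.025) = √5636.2 ≈ 75.07 mm.
Exact: f² + N·c·f − N·c·H = 0 ⇒ f = (−N·c + √((N·c)² + 4·N·c·H))/2 = (−0.1125 + √22545)/2 ≈ 75.019 mm ≈ 75.0 mm.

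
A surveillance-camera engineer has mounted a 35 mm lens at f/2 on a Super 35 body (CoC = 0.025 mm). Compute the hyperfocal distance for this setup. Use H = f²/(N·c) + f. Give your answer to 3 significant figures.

Hyperfocal distance H = f²/(N·c) + f = 35²/(2 × 0.025) + 35 = 1225/0.05 + 35 ≈ 24535.0 mm ≈ 24.5 m.

24.5 m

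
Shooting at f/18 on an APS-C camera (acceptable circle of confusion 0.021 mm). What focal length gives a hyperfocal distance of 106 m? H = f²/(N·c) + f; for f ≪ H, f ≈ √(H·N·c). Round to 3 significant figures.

From H = f²/(N·c) + f, with f ≪ H: f ≈ √(H·N·c) = √(106000 × 18 × 0.021) = √40068 ≈ 200.2 mm.
The +f correction barely moves this — solving exactly, f² + N·c·f − N·c·H = 0 ⇒ f = (−N·c + √((N·c)² + 4·N·c·H))/2 = (−0.378 + √160272)/2 ≈ 199.98 mm, so f ≈ 200 mm.

200 mm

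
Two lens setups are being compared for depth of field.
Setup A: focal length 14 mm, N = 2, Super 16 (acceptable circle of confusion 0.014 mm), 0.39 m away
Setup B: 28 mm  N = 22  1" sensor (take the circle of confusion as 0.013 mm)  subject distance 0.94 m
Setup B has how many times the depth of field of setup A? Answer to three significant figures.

16.7

Setup A: H = 14²/(2×0.014) + 14 ≈ 7014.0 mm; DoF = Df − Dn = 412.138 − 370.119 ≈ 42.019 mm.
Setup B: H = 28²/(22×0.013) + 28 ≈ 2769.3 mm; DoF = Df − Dn = 1408.65 − 705.34 ≈ 703.31 mm.
Ratio = 703.31 / 42.019 ≈ 16.7.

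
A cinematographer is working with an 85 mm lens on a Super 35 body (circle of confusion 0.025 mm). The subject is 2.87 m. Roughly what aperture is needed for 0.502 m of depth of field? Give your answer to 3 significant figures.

Write h = H − f = f²/(N·c). The thin-lens limits are Dn = s·h/(h + (s−f)) and Df = s·h/(h − (s−f)), so DoF = Df − Dn = 2·s·(s−f)·h / (h² − (s−f)²).
That is a quadratic in h: DoF·h² − 2·s·(s−f)·h − DoF·(s−f)² = 0 ⇒ h = (s−f)·(s + √(s² + DoF²)) / DoF = 2785 × (2870 + √(2870² + 502²)) / 502 = 2785 × (2870 + 2913.57) / 502 ≈ 32086 mm.
Then N = f²/(c·h) = 85² / (0.025 × 32086) = 7225 / 802.15 ≈ 9.01.

f/9.01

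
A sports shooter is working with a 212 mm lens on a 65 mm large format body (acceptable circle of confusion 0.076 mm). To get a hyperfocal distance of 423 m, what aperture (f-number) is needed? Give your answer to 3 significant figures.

f/1.40

Rearrange H = f²/(N·c) + f for N: N = f² / ((H − f)·c).
N = 212² / ((423000 − 212) × 0.076) = 44944 / 32132 ≈ 1.40.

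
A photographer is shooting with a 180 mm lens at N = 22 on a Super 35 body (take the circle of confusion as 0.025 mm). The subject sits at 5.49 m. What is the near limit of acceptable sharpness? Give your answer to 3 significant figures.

5.04 m

Hyperfocal distance H = f²/(N·c) + f = 180²/(22 × 0.025) + 180 = 32400/0.55 + 180 ≈ 59089.1 mm ≈ 59.09 m.
Near limit Dn = s·(H − f)/(H + s − 2f) = 5490 × (59089.1 − 180) / (59089.1 + 5490 − 2 × 180) = 5490 × 58909.1 / 64219.1 ≈ 5036.1 mm ≈ 5.04 m.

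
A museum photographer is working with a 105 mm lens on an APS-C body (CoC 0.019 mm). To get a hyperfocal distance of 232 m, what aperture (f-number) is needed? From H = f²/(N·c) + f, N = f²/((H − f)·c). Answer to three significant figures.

Rearrange H = f²/(N·c) + f for N: N = f² / ((H − f)·c).
N = 105² / ((232000 − 105) × 0.019) = 11025 / 4406 ≈ 2.50.

f/2.50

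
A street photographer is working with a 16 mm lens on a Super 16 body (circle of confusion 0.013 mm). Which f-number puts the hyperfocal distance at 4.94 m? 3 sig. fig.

f/4

Rearrange H = f²/(N·c) + f for N: N = f² / ((H − f)·c).
N = 16² / ((4940 − 16) × 0.013) = 256 / 64.01 ≈ 4.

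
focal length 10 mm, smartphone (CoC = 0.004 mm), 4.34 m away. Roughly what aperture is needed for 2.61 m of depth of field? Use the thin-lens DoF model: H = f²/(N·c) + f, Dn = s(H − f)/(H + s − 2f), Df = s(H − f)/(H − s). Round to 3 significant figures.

f/1.60

Write h = H − f = f²/(N·c). The thin-lens limits are Dn = s·h/(h + (s−f)) and Df = s·h/(h − (s−f)), so DoF = Df − Dn = 2·s·(s−f)·h / (h² − (s−f)²).
That is a quadratic in h: DoF·h² − 2·s·(s−f)·h − DoF·(s−f)² = 0 ⇒ h = (s−f)·(s + √(s² + DoF²)) / DoF = 4330 × (4340 + √(4340² + 2610²)) / 2610 = 4330 × (4340 + 5064.36) / 2610 ≈ 15602 mm.
Then N = f²/(c·h) = 10² / (0.004 × 15602) = 100 / 62.407 ≈ 1.60.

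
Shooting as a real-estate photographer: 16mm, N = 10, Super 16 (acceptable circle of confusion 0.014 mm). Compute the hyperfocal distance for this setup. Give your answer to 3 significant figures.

Hyperfocal distance H = f²/(N·c) + f = 16²/(10 × 0.014) + 16 = 256/0.14 + 16 ≈ 1844.6 mm ≈ 1.84 m.

1.84 m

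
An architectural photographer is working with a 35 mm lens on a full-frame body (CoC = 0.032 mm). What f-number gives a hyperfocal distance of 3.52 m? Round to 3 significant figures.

f/11

Rearrange H = f²/(N·c) + f for N: N = f² / ((H − f)·c).
N = 35² / ((3520 − 35) × 0.032) = 1225 / 111.5 ≈ 11.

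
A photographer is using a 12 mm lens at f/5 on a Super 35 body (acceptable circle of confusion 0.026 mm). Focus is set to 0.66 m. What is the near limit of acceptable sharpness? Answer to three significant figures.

Hyperfocal distance H = f²/(N·c) + f = 12²/(5 × 0.026) + 12 = 144/0.13 + 12 ≈ 1119.7 mm ≈ 1.120 m.
Near limit Dn = s·(H − f)/(H + s − 2f) = 660 × (1119.7 − 12) / (1119.7 + 660 − 2 × 12) = 660 × 1107.7 / 1755.7 ≈ 416.40 mm.

416 mm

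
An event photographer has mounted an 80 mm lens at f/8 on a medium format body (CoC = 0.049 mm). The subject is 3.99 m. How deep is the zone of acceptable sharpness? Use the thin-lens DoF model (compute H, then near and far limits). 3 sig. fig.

2.03 m

Hyperfocal distance H = f²/(N·c) + f = 80²/(8 × 0.049) + 80 = 6400/0.392 + 80 ≈ 16406.5 mm ≈ 16.41 m.
Near limit Dn = s·(H − f)/(H + s − 2f) = 3990 × (16406.5 − 80) / (16406.5 + 3990 − 2 × 80) = 3990 × 16326.5 / 20236.5 ≈ 3219.1 mm.
Far limit Df = s·(H − f)/(H − s) = 3990 × (16406.5 − 80) / (16406.5 − 3990) = 3990 × 16326.5 / 12416.5 ≈ 5246.5 mm.
Depth of field = Df − Dn = 5246.5 − 3219.1 ≈ 2027.4 mm ≈ 2.03 m.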